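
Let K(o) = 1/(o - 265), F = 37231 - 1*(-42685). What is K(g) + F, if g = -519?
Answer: 62654143/784 ≈ 79916.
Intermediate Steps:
F = 79916 (F = 37231 + 42685 = 79916)
K(o) = 1/(-265 + o)
K(g) + F = 1/(-265 - 519) + 79916 = 1/(-784) + 79916 = -1/784 + 79916 = 62654143/784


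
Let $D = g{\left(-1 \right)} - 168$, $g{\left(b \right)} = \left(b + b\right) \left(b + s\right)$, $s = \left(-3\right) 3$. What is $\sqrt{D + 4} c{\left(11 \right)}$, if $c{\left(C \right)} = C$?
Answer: $132 i \approx 132.0 i$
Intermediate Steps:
$s = -9$
$g{\left(b \right)} = 2 b \left(-9 + b\right)$ ($g{\left(b \right)} = \left(b + b\right) \left(b - 9\right) = 2 b \left(-9 + b\right)$)
$D = -148$ ($D = 2 \left(-1\right) \left(-9 - 1\right) - 168 = 2 \left(-1\right) \left(-10\right) - 168 = 20 - 168 = -148$)
$\sqrt{D + 4} c{\left(11 \right)} = \sqrt{-148 + 4} \cdot 11 = \sqrt{-144} \cdot 11 = 12 i 11 = 132 i$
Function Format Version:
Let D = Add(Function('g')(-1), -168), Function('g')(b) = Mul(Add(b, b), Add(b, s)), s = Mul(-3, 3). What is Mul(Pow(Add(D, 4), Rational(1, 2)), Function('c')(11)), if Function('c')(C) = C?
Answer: Mul(132, I) ≈ Mul(132.00, I)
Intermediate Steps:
s = -9
Function('g')(b) = Mul(2, b, Add(-9, b)) (Function('g')(b) = Mul(Add(b, b), Add(b, -9)) = Mul(Mul(2, b), Add(-9, b)) = Mul(2, b, Add(-9, b)))
D = -148 (D = Add(Mul(2, -1, Add(-9, -1)), -168) = Add(Mul(2, -1, -10), -168) = Add(20, -168) = -148)
Mul(Pow(Add(D, 4), Rational(1, 2)), Function('c')(11)) = Mul(Pow(Add(-148, 4), Rational(1, 2)), 11) = Mul(Pow(-144, Rational(1, 2)), 11) = Mul(Mul(12, I), 11) = Mul(132, I)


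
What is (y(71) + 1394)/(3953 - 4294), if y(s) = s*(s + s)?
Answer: -11476/341 ≈ -33.654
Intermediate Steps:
y(s) = 2*s**2 (y(s) = s*(2*s) = 2*s**2)
(y(71) + 1394)/(3953 - 4294) = (2*71**2 + 1394)/(3953 - 4294) = (2*5041 + 1394)/(-341) = (10082 + 1394)*(-1/341) = 11476*(-1/341) = -11476/341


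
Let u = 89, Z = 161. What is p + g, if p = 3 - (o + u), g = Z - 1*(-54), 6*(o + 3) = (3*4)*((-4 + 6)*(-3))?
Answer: 144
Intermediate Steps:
o = -15 (o = -3 + ((3*4)*((-4 + 6)*(-3)))/6 = -3 + (12*(2*(-3)))/6 = -3 + (12*(-6))/6 = -3 + (⅙)*(-72) = -3 - 12 = -15)
g = 215 (g = 161 - 1*(-54) = 161 + 54 = 215)
p = -71 (p = 3 - (-15 + 89) = 3 - 1*74 = 3 - 74 = -71)
p + g = -71 + 215 = 144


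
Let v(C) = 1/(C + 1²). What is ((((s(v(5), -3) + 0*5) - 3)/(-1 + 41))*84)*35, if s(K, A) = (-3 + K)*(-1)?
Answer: -49/4 ≈ -12.250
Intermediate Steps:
v(C) = 1/(1 + C) (v(C) = 1/(C + 1) = 1/(1 + C))
s(K, A) = 3 - K
((((s(v(5), -3) + 0*5) - 3)/(-1 + 41))*84)*35 = (((((3 - 1/(1 + 5)) + 0*5) - 3)/(-1 + 41))*84)*35 = (((((3 - 1/6) + 0) - 3)/40)*84)*35 = (((((3 - 1*⅙) + 0) - 3)*(1/40))*84)*35 = (((((3 - ⅙) + 0) - 3)*(1/40))*84)*35 = ((((17/6 + 0) - 3)*(1/40))*84)*35 = (((17/6 - 3)*(1/40))*84)*35 = (-⅙*1/40*84)*35 = -1/240*84*35 = -7/20*35 = -49/4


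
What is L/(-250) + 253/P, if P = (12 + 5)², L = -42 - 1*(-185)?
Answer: 21923/72250 ≈ 0.30343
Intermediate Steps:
L = 143 (L = -42 + 185 = 143)
P = 289 (P = 17² = 289)
L/(-250) + 253/P = 143/(-250) + 253/289 = 143*(-1/250) + 253*(1/289) = -143/250 + 253/289 = 21923/72250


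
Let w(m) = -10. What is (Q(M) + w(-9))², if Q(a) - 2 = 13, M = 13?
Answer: 25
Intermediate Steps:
Q(a) = 15 (Q(a) = 2 + 13 = 15)
(Q(M) + w(-9))² = (15 - 10)² = 5² = 25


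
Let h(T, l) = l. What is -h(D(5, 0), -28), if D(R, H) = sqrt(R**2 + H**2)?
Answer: 28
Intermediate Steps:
D(R, H) = sqrt(H**2 + R**2)
-h(D(5, 0), -28) = -1*(-28) = 28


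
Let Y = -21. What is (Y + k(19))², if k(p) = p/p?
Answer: 400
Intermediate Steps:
k(p) = 1
(Y + k(19))² = (-21 + 1)² = (-20)² = 400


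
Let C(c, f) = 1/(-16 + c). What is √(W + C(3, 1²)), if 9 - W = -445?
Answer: √76713/13 ≈ 21.305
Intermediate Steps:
W = 454 (W = 9 - 1*(-445) = 9 + 445 = 454)
√(W + C(3, 1²)) = √(454 + 1/(-16 + 3)) = √(454 + 1/(-13)) = √(454 - 1/13) = √(5901/13) = √76713/13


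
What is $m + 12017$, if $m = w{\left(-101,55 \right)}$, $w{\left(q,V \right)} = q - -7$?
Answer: $11923$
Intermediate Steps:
$w{\left(q,V \right)} = 7 + q$ ($w{\left(q,V \right)} = q + 7 = 7 + q$)
$m = -94$ ($m = 7 - 101 = -94$)
$m + 12017 = -94 + 12017 = 11923$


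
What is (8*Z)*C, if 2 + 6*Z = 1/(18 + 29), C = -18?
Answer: 2232/47 ≈ 47.489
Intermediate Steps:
Z = -31/94 (Z = -1/3 + 1/(6*(18 + 29)) = -1/3 + (1/6)/47 = -1/3 + (1/6)*(1/47) = -1/3 + 1/282 = -31/94 ≈ -0.32979)
(8*Z)*C = (8*(-31/94))*(-18) = -124/47*(-18) = 2232/47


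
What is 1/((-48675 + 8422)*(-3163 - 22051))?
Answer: 1/1014939142 ≈ 9.8528e-10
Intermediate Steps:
1/((-48675 + 8422)*(-3163 - 22051)) = 1/(-40253*(-25214)) = 1/1014939142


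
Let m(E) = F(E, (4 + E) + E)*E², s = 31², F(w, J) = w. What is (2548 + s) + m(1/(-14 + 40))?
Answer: 61674185/17576 ≈ 3509.0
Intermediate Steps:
s = 961
m(E) = E³ (m(E) = E*E² = E³)
(2548 + s) + m(1/(-14 + 40)) = (2548 + 961) + (1/(-14 + 40))³ = 3509 + (1/26)³ = 3509 + 1/17576 = 61674185/17576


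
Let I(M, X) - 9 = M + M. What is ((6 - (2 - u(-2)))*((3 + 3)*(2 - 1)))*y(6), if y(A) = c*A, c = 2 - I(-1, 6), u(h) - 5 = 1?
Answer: -1800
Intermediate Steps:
u(h) = 6 (u(h) = 5 + 1 = 6)
I(M, X) = 9 + 2*M (I(M, X) = 9 + (M + M) = 9 + 2*M)
c = -5 (c = 2 - (9 + 2*(-1)) = 2 - (9 - 2) = 2 - 1*7 = 2 - 7 = -5)
y(A) = -5*A
((6 - (2 - u(-2)))*((3 + 3)*(2 - 1)))*y(6) = ((6 - (2 - 1*6))*((3 + 3)*(2 - 1)))*(-5*6) = ((6 - (2 - 6))*(6*1))*(-30) = ((6 - 1*(-4))*6)*(-30) = ((6 + 4)*6)*(-30) = (10*6)*(-30) = 60*(-30) = -1800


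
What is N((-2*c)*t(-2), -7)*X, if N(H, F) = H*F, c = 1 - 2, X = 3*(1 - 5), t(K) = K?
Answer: -336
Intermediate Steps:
X = -12 (X = 3*(-4) = -12)
c = -1
N(H, F) = F*H
N((-2*c)*t(-2), -7)*X = -7*(-2*(-1))*(-2)*(-12) = -14*(-2)*(-12) = -7*(-4)*(-12) = 28*(-12) = -336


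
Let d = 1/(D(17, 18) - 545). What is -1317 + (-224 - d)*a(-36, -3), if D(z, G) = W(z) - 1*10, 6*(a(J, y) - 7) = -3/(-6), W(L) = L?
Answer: -18745987/6456 ≈ -2903.7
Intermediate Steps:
a(J, y) = 85/12 (a(J, y) = 7 + (-3/(-6))/6 = 7 + (-3*(-1/6))/6 = 7 + (1/6)*(1/2) = 7 + 1/12 = 85/12)
D(z, G) = -10 + z (D(z, G) = z - 1*10 = z - 10 = -10 + z)
d = -1/538 (d = 1/((-10 + 17) - 545) = 1/(7 - 545) = 1/(-538) = -1/538 ≈ -0.0018587)
-1317 + (-224 - d)*a(-36, -3) = -1317 + (-224 - 1*(-1/538))*(85/12) = -1317 + (-224 + 1/538)*(85/12) = -1317 - 120511/538*85/12 = -1317 - 10243435/6456 = -18745987/6456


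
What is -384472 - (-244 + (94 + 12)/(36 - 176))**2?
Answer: -2177452489/4900 ≈ -4.4438e+5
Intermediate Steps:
-384472 - (-244 + (94 + 12)/(36 - 176))**2 = -384472 - (-244 + 106/(-140))**2 = -384472 - (-244 + 106*(-1/140))**2 = -384472 - (-244 - 53/70)**2 = -384472 - (-17133/70)**2 = -384472 - 1*293539689/4900 = -384472 - 293539689/4900 = -2177452489/4900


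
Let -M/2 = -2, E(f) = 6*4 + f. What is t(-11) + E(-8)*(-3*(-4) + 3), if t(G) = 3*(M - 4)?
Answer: 240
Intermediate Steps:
E(f) = 24 + f
M = 4 (M = -2*(-2) = 4)
t(G) = 0 (t(G) = 3*(4 - 4) = 3*0 = 0)
t(-11) + E(-8)*(-3*(-4) + 3) = 0 + (24 - 8)*(-3*(-4) + 3) = 0 + 16*(12 + 3) = 0 + 16*15 = 0 + 240 = 240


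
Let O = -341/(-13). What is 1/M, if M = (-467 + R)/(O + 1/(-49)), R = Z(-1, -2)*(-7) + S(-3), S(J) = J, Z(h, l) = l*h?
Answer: -4174/77077 ≈ -0.054154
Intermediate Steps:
Z(h, l) = h*l
R = -17 (R = -1*(-2)*(-7) - 3 = 2*(-7) - 3 = -14 - 3 = -17)
O = 341/13 (O = -341*(-1/13) = 341/13 ≈ 26.231)
M = -77077/4174 (M = (-467 - 17)/(341/13 + 1/(-49)) = -484/(341/13 - 1/49) = -484/16696/637 = -484*637/16696 = -77077/4174 ≈ -18.466)
1/M = 1/(-77077/4174) = -4174/77077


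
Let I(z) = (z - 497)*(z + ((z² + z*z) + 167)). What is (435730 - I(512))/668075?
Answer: -297551/26723 ≈ -11.135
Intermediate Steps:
I(z) = (-497 + z)*(167 + z + 2*z²) (I(z) = (-497 + z)*(z + ((z² + z²) + 167)) = (-497 + z)*(z + (2*z² + 167)) = (-497 + z)*(z + (167 + 2*z²)) = (-497 + z)*(167 + z + 2*z²))
(435730 - I(512))/668075 = (435730 - (-82999 - 993*512² - 330*512 + 2*512³))/668075 = (435730 - (-82999 - 993*262144 - 168960 + 2*134217728))*(1/668075) = (435730 - (-82999 - 260308992 - 168960 + 268435456))*(1/668075) = (435730 - 1*7874505)*(1/668075) = (435730 - 7874505)*(1/668075) = -7438775*1/668075 = -297551/26723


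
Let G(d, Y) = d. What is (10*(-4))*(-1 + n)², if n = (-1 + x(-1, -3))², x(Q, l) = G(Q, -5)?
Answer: -360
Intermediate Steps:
x(Q, l) = Q
n = 4 (n = (-1 - 1)² = (-2)² = 4)
(10*(-4))*(-1 + n)² = (10*(-4))*(-1 + 4)² = -40*3² = -40*9 = -360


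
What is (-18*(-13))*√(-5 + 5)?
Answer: 0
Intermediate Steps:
(-18*(-13))*√(-5 + 5) = 234*√0 = 234*0 = 0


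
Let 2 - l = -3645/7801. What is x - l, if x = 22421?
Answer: 174886974/7801 ≈ 22419.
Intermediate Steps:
l = 19247/7801 (l = 2 - (-3645)/7801 = 2 - 1*(-3645/7801) = 2 + 3645/7801 = 19247/7801 ≈ 2.4672)
x - l = 22421 - 1*19247/7801 = 22421 - 19247/7801 = 174886974/7801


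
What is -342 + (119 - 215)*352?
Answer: -34134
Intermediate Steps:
-342 + (119 - 215)*352 = -342 - 96*352 = -342 - 33792 = -34134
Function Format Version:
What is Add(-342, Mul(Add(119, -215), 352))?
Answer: -34134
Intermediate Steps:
Add(-342, Mul(Add(119, -215), 352)) = Add(-342, Mul(-96, 352)) = Add(-342, -33792) = -34134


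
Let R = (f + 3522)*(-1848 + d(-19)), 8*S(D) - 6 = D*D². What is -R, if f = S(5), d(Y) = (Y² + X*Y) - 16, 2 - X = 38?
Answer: 23183433/8 ≈ 2.8979e+6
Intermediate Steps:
X = -36 (X = 2 - 1*38 = 2 - 38 = -36)
d(Y) = -16 + Y² - 36*Y (d(Y) = (Y² - 36*Y) - 16 = -16 + Y² - 36*Y)
S(D) = ¾ + D³/8 (S(D) = ¾ + (D*D²)/8 = ¾ + D³/8)
f = 131/8 (f = ¾ + (⅛)*5³ = ¾ + (⅛)*125 = ¾ + 125/8 = 131/8 ≈ 16.375)
R = -23183433/8 (R = (131/8 + 3522)*(-1848 + (-16 + (-19)² - 36*(-19))) = 28307*(-1848 + (-16 + 361 + 684))/8 = 28307*(-1848 + 1029)/8 = (28307/8)*(-819) = -23183433/8 ≈ -2.8979e+6)
-R = -1*(-23183433/8) = 23183433/8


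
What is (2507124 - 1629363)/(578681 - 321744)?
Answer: 877761/256937 ≈ 3.4162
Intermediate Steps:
(2507124 - 1629363)/(578681 - 321744) = 877761/256937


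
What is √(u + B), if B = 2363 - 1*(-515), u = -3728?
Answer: 5*I*√34 ≈ 29.155*I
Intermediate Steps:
B = 2878 (B = 2363 + 515 = 2878)
√(u + B) = √(-3728 + 2878) = √(-850) = 5*I*√34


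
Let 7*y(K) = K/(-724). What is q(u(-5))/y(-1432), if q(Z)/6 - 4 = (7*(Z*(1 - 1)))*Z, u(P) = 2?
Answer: 15204/179 ≈ 84.939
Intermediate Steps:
y(K) = -K/5068 (y(K) = (K/(-724))/7 = (K*(-1/724))/7 = (-K/724)/7 = -K/5068)
q(Z) = 24 (q(Z) = 24 + 6*((7*(Z*(1 - 1)))*Z) = 24 + 6*((7*(Z*0))*Z) = 24 + 6*((7*0)*Z) = 24 + 6*(0*Z) = 24 + 6*0 = 24 + 0 = 24)
q(u(-5))/y(-1432) = 24/((-1/5068*(-1432))) = 24/(358/1267) = 24*(1267/358) = 15204/179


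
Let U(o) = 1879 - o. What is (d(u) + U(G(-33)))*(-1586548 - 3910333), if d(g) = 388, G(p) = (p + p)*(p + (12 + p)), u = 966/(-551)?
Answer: 7129454657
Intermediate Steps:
u = -966/551 (u = 966*(-1/551) = -966/551 ≈ -1.7532)
G(p) = 2*p*(12 + 2*p) (G(p) = (2*p)*(12 + 2*p) = 2*p*(12 + 2*p))
(d(u) + U(G(-33)))*(-1586548 - 3910333) = (388 + (1879 - 4*(-33)*(6 - 33)))*(-1586548 - 3910333) = (388 + (1879 - 4*(-33)*(-27)))*(-5496881) = (388 + (1879 - 1*3564))*(-5496881) = (388 + (1879 - 3564))*(-5496881) = (388 - 1685)*(-5496881) = -1297*(-5496881) = 7129454657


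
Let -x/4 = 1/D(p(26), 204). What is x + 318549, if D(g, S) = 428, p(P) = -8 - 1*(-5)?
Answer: 34084742/107 ≈ 3.1855e+5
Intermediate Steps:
p(P) = -3 (p(P) = -8 + 5 = -3)
x = -1/107 (x = -4/428 = -4*1/428 = -1/107 ≈ -0.0093458)
x + 318549 = -1/107 + 318549 = 34084742/107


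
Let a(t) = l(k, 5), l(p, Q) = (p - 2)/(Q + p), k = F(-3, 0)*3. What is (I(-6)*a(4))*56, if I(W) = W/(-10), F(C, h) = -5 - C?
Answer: 1344/5 ≈ 268.80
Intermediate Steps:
k = -6 (k = (-5 - 1*(-3))*3 = (-5 + 3)*3 = -2*3 = -6)
l(p, Q) = (-2 + p)/(Q + p)
a(t) = 8 (a(t) = (-2 - 6)/(5 - 6) = -8/(-1) = -1*(-8) = 8)
I(W) = -W/10 (I(W) = W*(-1/10) = -W/10)
(I(-6)*a(4))*56 = (-1/10*(-6)*8)*56 = ((3/5)*8)*56 = (24/5)*56 = 1344/5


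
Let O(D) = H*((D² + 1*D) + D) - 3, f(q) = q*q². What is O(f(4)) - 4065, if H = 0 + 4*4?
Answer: 63516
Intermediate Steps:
H = 16 (H = 0 + 16 = 16)
f(q) = q³
O(D) = -3 + 16*D² + 32*D (O(D) = 16*((D² + 1*D) + D) - 3 = 16*((D² + D) + D) - 3 = 16*((D + D²) + D) - 3 = 16*(D² + 2*D) - 3 = (16*D² + 32*D) - 3 = -3 + 16*D² + 32*D)
O(f(4)) - 4065 = (-3 + 16*(4³)² + 32*4³) - 4065 = (-3 + 16*64² + 32*64) - 4065 = (-3 + 16*4096 + 2048) - 4065 = (-3 + 65536 + 2048) - 4065 = 67581 - 4065 = 63516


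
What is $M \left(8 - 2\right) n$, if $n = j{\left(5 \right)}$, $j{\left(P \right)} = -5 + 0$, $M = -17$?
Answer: $510$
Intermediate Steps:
$j{\left(P \right)} = -5$
$n = -5$
$M \left(8 - 2\right) n = - 17 \left(8 - 2\right) \left(-5\right) = \left(-17\right) 6 \left(-5\right) = \left(-102\right) \left(-5\right) = 510$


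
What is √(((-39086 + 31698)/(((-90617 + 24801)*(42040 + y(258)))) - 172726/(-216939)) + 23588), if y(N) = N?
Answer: √134432323940541645865221550258593/75491658057594 ≈ 153.59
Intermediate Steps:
√(((-39086 + 31698)/(((-90617 + 24801)*(42040 + y(258)))) - 172726/(-216939)) + 23588) = √(((-39086 + 31698)/(((-90617 + 24801)*(42040 + 258))) - 172726/(-216939)) + 23588) = √((-7388/((-65816*42298)) - 172726*(-1/216939)) + 23588) = √((-7388/(-2783885168) + 172726/216939) + 23588) = √((-7388*(-1/2783885168) + 172726/216939) + 23588) = √((1847/695971292 + 172726/216939) + 23588) = √(120212738068325/150983316115188 + 23588) = √(3561514673263122869/150983316115188) = √134432323940541645865221550258593/75491658057594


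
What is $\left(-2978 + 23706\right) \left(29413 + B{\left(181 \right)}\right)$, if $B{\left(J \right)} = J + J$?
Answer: $617176200$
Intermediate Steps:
$B{\left(J \right)} = 2 J$
$\left(-2978 + 23706\right) \left(29413 + B{\left(181 \right)}\right) = \left(-2978 + 23706\right) \left(29413 + 2 \cdot 181\right) = 20728 \left(29413 + 362\right) = 20728 \cdot 29775 = 617176200$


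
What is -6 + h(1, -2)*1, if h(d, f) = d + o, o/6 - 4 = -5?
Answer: -11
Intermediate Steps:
o = -6 (o = 24 + 6*(-5) = 24 - 30 = -6)
h(d, f) = -6 + d (h(d, f) = d - 6 = -6 + d)
-6 + h(1, -2)*1 = -6 + (-6 + 1)*1 = -6 - 5*1 = -6 - 5 = -11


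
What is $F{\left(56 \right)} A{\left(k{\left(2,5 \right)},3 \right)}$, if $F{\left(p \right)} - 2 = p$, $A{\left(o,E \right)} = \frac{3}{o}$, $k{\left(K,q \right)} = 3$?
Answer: $58$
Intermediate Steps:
$F{\left(p \right)} = 2 + p$
$F{\left(56 \right)} A{\left(k{\left(2,5 \right)},3 \right)} = \left(2 + 56\right) \frac{3}{3} = 58 \cdot 3 \cdot \frac{1}{3} = 58 \cdot 1 = 58$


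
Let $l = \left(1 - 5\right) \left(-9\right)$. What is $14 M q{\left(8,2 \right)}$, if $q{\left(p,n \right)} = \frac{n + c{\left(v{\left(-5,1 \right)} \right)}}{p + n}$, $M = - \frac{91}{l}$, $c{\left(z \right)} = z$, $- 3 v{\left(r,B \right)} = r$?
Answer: $- \frac{7007}{540} \approx -12.976$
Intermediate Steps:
$v{\left(r,B \right)} = - \frac{r}{3}$
$l = 36$ ($l = \left(1 - 5\right) \left(-9\right) = \left(-4\right) \left(-9\right) = 36$)
$M = - \frac{91}{36} \approx -2.5278$
$q{\left(p,n \right)} = \frac{\frac{5}{3} + n}{n + p}$ ($q{\left(p,n \right)} = \frac{n - - \frac{5}{3}}{p + n} = \frac{n + \frac{5}{3}}{n + p} = \frac{\frac{5}{3} + n}{n + p}$)
$14 M q{\left(8,2 \right)} = 14 \left(- \frac{91}{36}\right) \frac{\frac{5}{3} + 2}{2 + 8} = - \frac{637 \cdot \frac{1}{10} \cdot \frac{11}{3}}{18} = \left(- \frac{637}{18}\right) \frac{11}{30} = - \frac{7007}{540}$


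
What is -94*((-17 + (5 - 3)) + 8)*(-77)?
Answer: -50666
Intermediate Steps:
-94*((-17 + (5 - 3)) + 8)*(-77) = -94*((-17 + 2) + 8)*(-77) = -94*(-15 + 8)*(-77) = -94*(-7)*(-77) = 658*(-77) = -50666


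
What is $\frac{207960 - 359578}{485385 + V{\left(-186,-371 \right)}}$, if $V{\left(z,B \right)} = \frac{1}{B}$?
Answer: $- \frac{28125139}{90038917} \approx -0.31237$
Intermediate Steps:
$\frac{207960 - 359578}{485385 + V{\left(-186,-371 \right)}} = \frac{207960 - 359578}{485385 + \frac{1}{-371}} = - \frac{151618}{485385 - \frac{1}{371}} = - \frac{151618}{\frac{180077834}{371}} = \left(-151618\right) \frac{371}{180077834} = - \frac{28125139}{90038917}$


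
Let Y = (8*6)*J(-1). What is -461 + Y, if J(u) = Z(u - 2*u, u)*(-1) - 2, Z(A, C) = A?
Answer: -605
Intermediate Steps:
J(u) = -2 + u (J(u) = (u - 2*u)*(-1) - 2 = -u*(-1) - 2 = u - 2 = -2 + u)
Y = -144 (Y = (8*6)*(-2 - 1) = 48*(-3) = -144)
-461 + Y = -461 - 144 = -605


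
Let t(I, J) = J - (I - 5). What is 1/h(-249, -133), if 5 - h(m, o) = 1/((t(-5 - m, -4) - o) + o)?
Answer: 243/1216 ≈ 0.19984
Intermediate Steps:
t(I, J) = 5 + J - I (t(I, J) = J - (-5 + I) = J + (5 - I) = 5 + J - I)
h(m, o) = 5 - 1/(6 + m) (h(m, o) = 5 - 1/(((5 - 4 - (-5 - m)) - o) + o) = 5 - 1/(((5 - 4 + (5 + m)) - o) + o) = 5 - 1/(((6 + m) - o) + o) = 5 - 1/((6 + m - o) + o) = 5 - 1/(6 + m))
1/h(-249, -133) = 1/((29 + 5*(-249))/(6 - 249)) = 1/((29 - 1245)/(-243)) = 1/(-1/243*(-1216)) = 1/(1216/243) = 243/1216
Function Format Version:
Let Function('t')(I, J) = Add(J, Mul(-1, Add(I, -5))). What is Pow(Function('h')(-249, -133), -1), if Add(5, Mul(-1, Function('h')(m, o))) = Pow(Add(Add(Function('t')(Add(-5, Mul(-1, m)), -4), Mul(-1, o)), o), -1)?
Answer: Rational(243, 1216) ≈ 0.19984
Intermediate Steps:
Function('t')(I, J) = Add(5, J, Mul(-1, I)) (Function('t')(I, J) = Add(J, Mul(-1, Add(-5, I))) = Add(J, Add(5, Mul(-1, I))) = Add(5, J, Mul(-1, I)))
Function('h')(m, o) = Add(5, Mul(-1, Pow(Add(6, m), -1))) (Function('h')(m, o) = Add(5, Mul(-1, Pow(Add(Add(Add(5, -4, Mul(-1, Add(-5, Mul(-1, m)))), Mul(-1, o)), o), -1))) = Add(5, Mul(-1, Pow(Add(Add(Add(5, -4, Add(5, m)), Mul(-1, o)), o), -1))) = Add(5, Mul(-1, Pow(Add(Add(Add(6, m), Mul(-1, o)), o), -1))) = Add(5, Mul(-1, Pow(Add(Add(6, m, Mul(-1, o)), o), -1))) = Add(5, Mul(-1, Pow(Add(6, m), -1))))
Pow(Function('h')(-249, -133), -1) = Pow(Mul(Pow(Add(6, -249), -1), Add(29, Mul(5, -249))), -1) = Pow(Mul(Pow(-243, -1), Add(29, -1245)), -1) = Pow(Mul(Rational(-1, 243), -1216), -1) = Pow(Rational(1216, 243), -1) = Rational(243, 1216)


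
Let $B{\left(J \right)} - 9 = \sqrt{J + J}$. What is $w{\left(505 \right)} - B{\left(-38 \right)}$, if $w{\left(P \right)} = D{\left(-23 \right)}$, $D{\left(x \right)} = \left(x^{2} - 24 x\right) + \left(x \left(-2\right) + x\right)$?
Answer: $1095 - 2 i \sqrt{19} \approx 1095.0 - 8.7178 i$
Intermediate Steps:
$D{\left(x \right)} = x^{2} - 25 x$ ($D{\left(x \right)} = \left(x^{2} - 24 x\right) + \left(- 2 x + x\right) = \left(x^{2} - 24 x\right) - x = x^{2} - 25 x$)
$w{\left(P \right)} = 1104$ ($w{\left(P \right)} = - 23 \left(-25 - 23\right) = \left(-23\right) \left(-48\right) = 1104$)
$B{\left(J \right)} = 9 + \sqrt{2} \sqrt{J}$ ($B{\left(J \right)} = 9 + \sqrt{J + J} = 9 + \sqrt{2 J} = 9 + \sqrt{2} \sqrt{J}$)
$w{\left(505 \right)} - B{\left(-38 \right)} = 1104 - \left(9 + \sqrt{2} \sqrt{-38}\right) = 1104 - \left(9 + \sqrt{2} i \sqrt{38}\right) = 1104 - \left(9 + 2 i \sqrt{19}\right) = 1095 - 2 i \sqrt{19}$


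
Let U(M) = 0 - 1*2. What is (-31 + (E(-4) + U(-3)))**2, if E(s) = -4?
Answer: 1369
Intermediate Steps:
U(M) = -2 (U(M) = 0 - 2 = -2)
(-31 + (E(-4) + U(-3)))**2 = (-31 + (-4 - 2))**2 = (-31 - 6)**2 = (-37)**2 = 1369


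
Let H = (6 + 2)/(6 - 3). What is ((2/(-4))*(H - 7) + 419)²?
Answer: 6385729/36 ≈ 1.7738e+5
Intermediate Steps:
H = 8/3 ≈ 2.6667
((2/(-4))*(H - 7) + 419)² = ((2/(-4))*(8/3 - 7) + 419)² = ((2*(-¼))*(-13/3) + 419)² = (-½*(-13/3) + 419)² = (13/6 + 419)² = (2527/6)² = 6385729/36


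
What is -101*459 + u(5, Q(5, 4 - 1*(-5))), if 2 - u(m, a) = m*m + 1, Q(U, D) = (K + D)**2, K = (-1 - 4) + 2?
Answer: -46383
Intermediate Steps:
K = -3 (K = -5 + 2 = -3)
Q(U, D) = (-3 + D)**2
u(m, a) = 1 - m**2 (u(m, a) = 2 - (m*m + 1) = 2 - (m**2 + 1) = 2 - (1 + m**2) = 2 + (-1 - m**2) = 1 - m**2)
-101*459 + u(5, Q(5, 4 - 1*(-5))) = -101*459 + (1 - 1*5**2) = -46359 + (1 - 1*25) = -46359 + (1 - 25) = -46359 - 24 = -46383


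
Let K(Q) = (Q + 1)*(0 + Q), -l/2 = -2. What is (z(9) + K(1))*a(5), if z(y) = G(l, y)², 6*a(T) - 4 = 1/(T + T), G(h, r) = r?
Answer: 3403/60 ≈ 56.717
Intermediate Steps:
l = 4 (l = -2*(-2) = 4)
K(Q) = Q*(1 + Q) (K(Q) = (1 + Q)*Q = Q*(1 + Q))
a(T) = ⅔ + 1/(12*T) (a(T) = ⅔ + 1/(6*(T + T)) = ⅔ + 1/(6*((2*T))) = ⅔ + (1/(2*T))/6 = ⅔ + 1/(12*T))
z(y) = y²
(z(9) + K(1))*a(5) = (9² + 1*(1 + 1))*((1/12)*(1 + 8*5)/5) = (81 + 1*2)*((1/12)*(⅕)*(1 + 40)) = (81 + 2)*((1/12)*(⅕)*41) = 83*(41/60) = 3403/60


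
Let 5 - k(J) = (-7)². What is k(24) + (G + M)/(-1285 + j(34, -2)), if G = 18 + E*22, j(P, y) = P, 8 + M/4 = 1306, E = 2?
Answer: -60298/1251 ≈ -48.200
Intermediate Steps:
k(J) = -44 (k(J) = 5 - 1*(-7)² = 5 - 1*49 = 5 - 49 = -44)
M = 5192 (M = -32 + 4*1306 = -32 + 5224 = 5192)
G = 62 (G = 18 + 2*22 = 18 + 44 = 62)
k(24) + (G + M)/(-1285 + j(34, -2)) = -44 + (62 + 5192)/(-1285 + 34) = -44 + 5254/(-1251) = -44 + 5254*(-1/1251) = -44 - 5254/1251 = -60298/1251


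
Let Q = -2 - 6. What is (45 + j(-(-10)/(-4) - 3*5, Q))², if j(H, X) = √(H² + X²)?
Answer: (90 + √1481)²/4 ≈ 4127.0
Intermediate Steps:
Q = -8
(45 + j(-(-10)/(-4) - 3*5, Q))² = (45 + √((-(-10)/(-4) - 3*5)² + (-8)²))² = (45 + √((-(-10)*(-1)/4 - 15)² + 64))² = (45 + √((-5*½ - 15)² + 64))² = (45 + √((-5/2 - 15)² + 64))² = (45 + √((-35/2)² + 64))² = (45 + √(1225/4 + 64))² = (45 + √(1481/4))² = (45 + √1481/2)²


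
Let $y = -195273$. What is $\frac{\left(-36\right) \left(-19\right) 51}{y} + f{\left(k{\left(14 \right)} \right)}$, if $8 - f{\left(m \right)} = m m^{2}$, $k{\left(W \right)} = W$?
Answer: $- \frac{59366868}{21697} \approx -2736.2$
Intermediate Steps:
$f{\left(m \right)} = 8 - m^{3}$ ($f{\left(m \right)} = 8 - m m^{2} = 8 - m^{3}$)
$\frac{\left(-36\right) \left(-19\right) 51}{y} + f{\left(k{\left(14 \right)} \right)} = \frac{\left(-36\right) \left(-19\right) 51}{-195273} + \left(8 - 14^{3}\right) = 684 \cdot 51 \left(- \frac{1}{195273}\right) + \left(8 - 2744\right) = 34884 \left(- \frac{1}{195273}\right) + \left(8 - 2744\right) = - \frac{3876}{21697} - 2736 = - \frac{59366868}{21697}$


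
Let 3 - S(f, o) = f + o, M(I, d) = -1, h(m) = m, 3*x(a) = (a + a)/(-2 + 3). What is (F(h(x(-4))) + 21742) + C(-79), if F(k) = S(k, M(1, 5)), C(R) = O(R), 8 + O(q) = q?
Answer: 64985/3 ≈ 21662.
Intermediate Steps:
O(q) = -8 + q
x(a) = 2*a/3 (x(a) = ((a + a)/(-2 + 3))/3 = ((2*a)/1)/3 = ((2*a)*1)/3 = (2*a)/3 = 2*a/3)
C(R) = -8 + R
S(f, o) = 3 - f - o (S(f, o) = 3 - (f + o) = 3 + (-f - o) = 3 - f - o)
F(k) = 4 - k (F(k) = 3 - k - 1*(-1) = 3 - k + 1 = 4 - k)
(F(h(x(-4))) + 21742) + C(-79) = ((4 - 2*(-4)/3) + 21742) + (-8 - 79) = ((4 - 1*(-8/3)) + 21742) - 87 = ((4 + 8/3) + 21742) - 87 = (20/3 + 21742) - 87 = 65246/3 - 87 = 64985/3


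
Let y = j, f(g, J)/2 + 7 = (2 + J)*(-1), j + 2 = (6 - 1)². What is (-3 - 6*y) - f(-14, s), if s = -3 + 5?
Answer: -119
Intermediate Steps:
j = 23 (j = -2 + (6 - 1)² = -2 + 5² = -2 + 25 = 23)
s = 2
f(g, J) = -18 - 2*J (f(g, J) = -14 + 2*((2 + J)*(-1)) = -14 + 2*(-2 - J) = -14 + (-4 - 2*J) = -18 - 2*J)
y = 23
(-3 - 6*y) - f(-14, s) = (-3 - 6*23) - (-18 - 2*2) = (-3 - 138) - (-18 - 4) = -141 - 1*(-22) = -141 + 22 = -119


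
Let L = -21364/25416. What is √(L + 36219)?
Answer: √162471910610/2118 ≈ 190.31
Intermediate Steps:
L = -5341/6354 (L = -21364*1/25416 = -5341/6354 ≈ -0.84057)
√(L + 36219) = √(-5341/6354 + 36219) = √(230130185/6354) = √162471910610/2118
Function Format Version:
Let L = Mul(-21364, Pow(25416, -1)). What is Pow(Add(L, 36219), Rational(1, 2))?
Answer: Mul(Rational(1, 2118), Pow(162471910610, Rational(1, 2))) ≈ 190.31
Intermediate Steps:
L = Rational(-5341, 6354) (L = Mul(-21364, Rational(1, 25416)) = Rational(-5341, 6354) ≈ -0.84057)
Pow(Add(L, 36219), Rational(1, 2)) = Pow(Add(Rational(-5341, 6354), 36219), Rational(1, 2)) = Pow(Rational(230130185, 6354), Rational(1, 2)) = Mul(Rational(1, 2118), Pow(162471910610, Rational(1, 2)))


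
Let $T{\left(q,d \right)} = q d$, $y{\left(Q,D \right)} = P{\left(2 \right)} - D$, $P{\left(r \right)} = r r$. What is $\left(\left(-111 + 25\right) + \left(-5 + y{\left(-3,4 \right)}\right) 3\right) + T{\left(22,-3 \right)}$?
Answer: $-167$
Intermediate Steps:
$P{\left(r \right)} = r^{2}$
$y{\left(Q,D \right)} = 4 - D$ ($y{\left(Q,D \right)} = 2^{2} - D = 4 - D$)
$T{\left(q,d \right)} = d q$
$\left(\left(-111 + 25\right) + \left(-5 + y{\left(-3,4 \right)}\right) 3\right) + T{\left(22,-3 \right)} = \left(\left(-111 + 25\right) + \left(-5 + \left(4 - 4\right)\right) 3\right) - 66 = \left(-86 + \left(-5 + \left(4 - 4\right)\right) 3\right) - 66 = \left(-86 + \left(-5 + 0\right) 3\right) - 66 = \left(-86 - 15\right) - 66 = -101 - 66 = -167$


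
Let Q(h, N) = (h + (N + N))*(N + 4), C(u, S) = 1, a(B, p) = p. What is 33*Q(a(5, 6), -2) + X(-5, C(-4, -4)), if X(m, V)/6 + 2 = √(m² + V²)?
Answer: 120 + 6*√26 ≈ 150.59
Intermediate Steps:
X(m, V) = -12 + 6*√(V² + m²) (X(m, V) = -12 + 6*√(m² + V²) = -12 + 6*√(V² + m²))
Q(h, N) = (4 + N)*(h + 2*N) (Q(h, N) = (h + 2*N)*(4 + N) = (4 + N)*(h + 2*N))
33*Q(a(5, 6), -2) + X(-5, C(-4, -4)) = 33*(2*(-2)² + 4*6 + 8*(-2) - 2*6) + (-12 + 6*√(1² + (-5)²)) = 33*(2*4 + 24 - 16 - 12) + (-12 + 6*√(1 + 25)) = 33*(8 + 24 - 16 - 12) + (-12 + 6*√26) = 33*4 + (-12 + 6*√26) = 132 + (-12 + 6*√26) = 120 + 6*√26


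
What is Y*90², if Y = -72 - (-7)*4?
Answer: -356400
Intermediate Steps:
Y = -44 (Y = -72 - 1*(-28) = -72 + 28 = -44)
Y*90² = -44*90² = -44*8100 = -356400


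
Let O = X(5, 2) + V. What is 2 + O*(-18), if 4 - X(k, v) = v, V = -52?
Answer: 902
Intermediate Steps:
X(k, v) = 4 - v
O = -50 (O = (4 - 1*2) - 52 = (4 - 2) - 52 = 2 - 52 = -50)
2 + O*(-18) = 2 - 50*(-18) = 2 + 900 = 902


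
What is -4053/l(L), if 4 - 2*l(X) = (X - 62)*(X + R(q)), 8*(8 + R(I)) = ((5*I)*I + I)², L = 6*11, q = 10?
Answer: 1351/21713 ≈ 0.062221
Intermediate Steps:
L = 66
R(I) = -8 + (I + 5*I²)²/8 (R(I) = -8 + ((5*I)*I + I)²/8 = -8 + (5*I² + I)²/8 = -8 + (I + 5*I²)²/8)
l(X) = 2 - (-62 + X)*(65009/2 + X)/2 (l(X) = 2 - (X - 62)*(X + (-8 + (⅛)*10²*(1 + 5*10)²))/2 = 2 - (-62 + X)*(X + (-8 + (⅛)*100*(1 + 50)²))/2 = 2 - (-62 + X)*(X + (-8 + (⅛)*100*51²))/2 = 2 - (-62 + X)*(X + (-8 + (⅛)*100*2601))/2 = 2 - (-62 + X)*(X + (-8 + 65025/2))/2 = 2 - (-62 + X)*(X + 65009/2)/2 = 2 - (-62 + X)*(65009/2 + X)/2)
-4053/l(L) = -4053/(2015283/2 - 64885/4*66 - ½*66²) = -4053/(2015283/2 - 2141205/2 - ½*4356) = -4053/(2015283/2 - 2141205/2 - 2178) = -4053/(-65139) = -4053*(-1/65139) = 1351/21713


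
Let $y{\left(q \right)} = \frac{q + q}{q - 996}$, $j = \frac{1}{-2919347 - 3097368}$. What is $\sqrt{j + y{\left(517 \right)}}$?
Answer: $\frac{i \sqrt{17929780224923371665}}{2882006485} \approx 1.4692 i$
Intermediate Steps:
$j = - \frac{1}{6016715}$ ($j = \frac{1}{-6016715} = - \frac{1}{6016715} \approx -1.662 \cdot 10^{-7}$)
$y{\left(q \right)} = \frac{2 q}{-996 + q}$
$\sqrt{j + y{\left(517 \right)}} = \sqrt{- \frac{1}{6016715} + 2 \cdot 517 \frac{1}{-996 + 517}} = \sqrt{- \frac{1}{6016715} + 2 \cdot 517 \frac{1}{-479}} = \sqrt{- \frac{1}{6016715} + 2 \cdot 517 \left(- \frac{1}{479}\right)} = \sqrt{- \frac{1}{6016715} - \frac{1034}{479}} = \sqrt{- \frac{6221283789}{2882006485}} = \frac{i \sqrt{17929780224923371665}}{2882006485}$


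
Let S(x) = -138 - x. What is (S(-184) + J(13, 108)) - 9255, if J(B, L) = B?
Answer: -9196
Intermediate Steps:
(S(-184) + J(13, 108)) - 9255 = ((-138 - 1*(-184)) + 13) - 9255 = ((-138 + 184) + 13) - 9255 = (46 + 13) - 9255 = 59 - 9255 = -9196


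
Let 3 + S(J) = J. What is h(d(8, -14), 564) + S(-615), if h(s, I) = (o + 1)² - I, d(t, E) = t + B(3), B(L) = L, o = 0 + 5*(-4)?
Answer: -821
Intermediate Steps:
S(J) = -3 + J
o = -20 (o = 0 - 20 = -20)
d(t, E) = 3 + t (d(t, E) = t + 3 = 3 + t)
h(s, I) = 361 - I (h(s, I) = (-20 + 1)² - I = (-19)² - I = 361 - I)
h(d(8, -14), 564) + S(-615) = (361 - 1*564) + (-3 - 615) = (361 - 564) - 618 = -203 - 618 = -821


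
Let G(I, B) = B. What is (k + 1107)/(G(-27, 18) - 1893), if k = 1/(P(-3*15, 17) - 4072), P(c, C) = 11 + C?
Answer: -4476707/7582500 ≈ -0.59040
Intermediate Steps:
k = -1/4044 (k = 1/((11 + 17) - 4072) = 1/(28 - 4072) = 1/(-4044) = -1/4044 ≈ -0.00024728)
(k + 1107)/(G(-27, 18) - 1893) = (-1/4044 + 1107)/(18 - 1893) = (4476707/4044)/(-1875) = (4476707/4044)*(-1/1875) = -4476707/7582500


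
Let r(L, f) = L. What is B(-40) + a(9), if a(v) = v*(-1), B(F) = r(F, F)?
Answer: -49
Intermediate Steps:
B(F) = F
a(v) = -v
B(-40) + a(9) = -40 - 1*9 = -40 - 9 = -49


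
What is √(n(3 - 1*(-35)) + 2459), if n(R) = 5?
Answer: 4*√154 ≈ 49.639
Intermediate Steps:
√(n(3 - 1*(-35)) + 2459) = √(5 + 2459) = √2464 = 4*√154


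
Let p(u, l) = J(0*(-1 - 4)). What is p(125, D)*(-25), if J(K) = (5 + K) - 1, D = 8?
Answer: -100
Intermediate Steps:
J(K) = 4 + K
p(u, l) = 4 (p(u, l) = 4 + 0*(-1 - 4) = 4 + 0*(-5) = 4 + 0 = 4)
p(125, D)*(-25) = 4*(-25) = -100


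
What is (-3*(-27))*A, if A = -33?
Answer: -2673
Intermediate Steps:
(-3*(-27))*A = -3*(-27)*(-33) = 81*(-33) = -2673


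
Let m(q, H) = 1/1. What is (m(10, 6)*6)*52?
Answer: 312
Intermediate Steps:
m(q, H) = 1
(m(10, 6)*6)*52 = (1*6)*52 = 6*52 = 312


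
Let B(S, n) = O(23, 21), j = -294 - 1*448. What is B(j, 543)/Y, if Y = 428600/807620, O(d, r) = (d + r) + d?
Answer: 2705527/21430 ≈ 126.25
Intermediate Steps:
j = -742 (j = -294 - 448 = -742)
O(d, r) = r + 2*d
Y = 21430/40381 (Y = 428600*(1/807620) = 21430/40381 ≈ 0.53069)
B(S, n) = 67 (B(S, n) = 21 + 2*23 = 21 + 46 = 67)
B(j, 543)/Y = 67/(21430/40381) = 67*(40381/21430) = 2705527/21430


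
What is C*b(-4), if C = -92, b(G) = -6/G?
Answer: -138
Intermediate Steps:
C*b(-4) = -(-552)/(-4) = -(-552)*(-1)/4 = -92*3/2 = -138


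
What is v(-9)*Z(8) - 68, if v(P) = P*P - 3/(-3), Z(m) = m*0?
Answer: -68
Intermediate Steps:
Z(m) = 0
v(P) = 1 + P² (v(P) = P² - 3*(-⅓) = P² + 1 = 1 + P²)
v(-9)*Z(8) - 68 = (1 + (-9)²)*0 - 68 = (1 + 81)*0 - 68 = 82*0 - 68 = 0 - 68 = -68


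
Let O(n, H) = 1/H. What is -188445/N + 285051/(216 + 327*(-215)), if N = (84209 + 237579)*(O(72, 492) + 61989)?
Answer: -233126650346488616/57321587509618729 ≈ -4.0670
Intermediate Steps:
N = 2453519989283/123 (N = (84209 + 237579)*(1/492 + 61989) = 321788*(1/492 + 61989) = 321788*(30498589/492) = 2453519989283/123 ≈ 1.9947e+10)
-188445/N + 285051/(216 + 327*(-215)) = -188445/2453519989283/123 + 285051/(216 + 327*(-215)) = -188445*123/2453519989283 + 285051/(216 - 70305) = -23178735/2453519989283 + 285051/(-70089) = -23178735/2453519989283 + 285051*(-1/70089) = -23178735/2453519989283 - 95017/23363 = -233126650346488616/57321587509618729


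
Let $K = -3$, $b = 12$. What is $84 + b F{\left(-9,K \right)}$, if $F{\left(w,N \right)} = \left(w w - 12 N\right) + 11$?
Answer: $1620$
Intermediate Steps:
$F{\left(w,N \right)} = 11 + w^{2} - 12 N$ ($F{\left(w,N \right)} = \left(w^{2} - 12 N\right) + 11 = 11 + w^{2} - 12 N$)
$84 + b F{\left(-9,K \right)} = 84 + 12 \left(11 + \left(-9\right)^{2} - -36\right) = 84 + 12 \left(11 + 81 + 36\right) = 84 + 12 \cdot 128 = 84 + 1536 = 1620$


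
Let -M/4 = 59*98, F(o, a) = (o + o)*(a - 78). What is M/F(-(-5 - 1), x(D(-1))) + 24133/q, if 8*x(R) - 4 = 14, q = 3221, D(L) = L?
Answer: 96432185/2927889 ≈ 32.936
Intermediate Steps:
x(R) = 9/4 (x(R) = ½ + (⅛)*14 = ½ + 7/4 = 9/4)
F(o, a) = 2*o*(-78 + a) (F(o, a) = (2*o)*(-78 + a) = 2*o*(-78 + a))
M = -23128 (M = -236*98 = -4*5782 = -23128)
M/F(-(-5 - 1), x(D(-1))) + 24133/q = -23128*(-1/(2*(-78 + 9/4)*(-5 - 1))) + 24133/3221 = -23128/(2*(-1*(-6))*(-303/4)) + 24133*(1/3221) = -23128/(2*6*(-303/4)) + 24133/3221 = -23128/(-909) + 24133/3221 = -23128*(-1/909) + 24133/3221 = 23128/909 + 24133/3221 = 96432185/2927889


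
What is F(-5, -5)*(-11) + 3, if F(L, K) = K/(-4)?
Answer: -43/4 ≈ -10.750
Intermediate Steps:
F(L, K) = -K/4 (F(L, K) = K*(-1/4) = -K/4)
F(-5, -5)*(-11) + 3 = -1/4*(-5)*(-11) + 3 = (5/4)*(-11) + 3 = -55/4 + 3 = -43/4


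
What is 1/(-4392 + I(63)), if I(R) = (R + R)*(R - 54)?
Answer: -1/3258 ≈ -0.00030694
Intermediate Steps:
I(R) = 2*R*(-54 + R) (I(R) = (2*R)*(-54 + R) = 2*R*(-54 + R))
1/(-4392 + I(63)) = 1/(-4392 + 2*63*(-54 + 63)) = 1/(-4392 + 2*63*9) = 1/(-4392 + 1134) = 1/(-3258) = -1/3258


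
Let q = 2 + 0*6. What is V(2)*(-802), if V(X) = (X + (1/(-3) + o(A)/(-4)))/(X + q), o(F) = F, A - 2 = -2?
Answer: -2005/6 ≈ -334.17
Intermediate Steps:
A = 0 (A = 2 - 2 = 0)
q = 2 (q = 2 + 0 = 2)
V(X) = (-⅓ + X)/(2 + X) (V(X) = (X + (1/(-3) + 0/(-4)))/(X + 2) = (X + (1*(-⅓) + 0*(-¼)))/(2 + X) = (X + (-⅓ + 0))/(2 + X) = (X - ⅓)/(2 + X) = (-⅓ + X)/(2 + X))
V(2)*(-802) = ((-⅓ + 2)/(2 + 2))*(-802) = ((5/3)/4)*(-802) = ((¼)*(5/3))*(-802) = (5/12)*(-802) = -2005/6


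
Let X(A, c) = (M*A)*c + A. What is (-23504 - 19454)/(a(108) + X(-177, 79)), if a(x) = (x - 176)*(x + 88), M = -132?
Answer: -42958/1832251 ≈ -0.023445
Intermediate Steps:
X(A, c) = A - 132*A*c (X(A, c) = (-132*A)*c + A = -132*A*c + A = A - 132*A*c)
a(x) = (-176 + x)*(88 + x)
(-23504 - 19454)/(a(108) + X(-177, 79)) = (-23504 - 19454)/((-15488 + 108² - 88*108) - 177*(1 - 132*79)) = -42958/((-15488 + 11664 - 9504) - 177*(1 - 10428)) = -42958/(-13328 - 177*(-10427)) = -42958/(-13328 + 1845579) = -42958/1832251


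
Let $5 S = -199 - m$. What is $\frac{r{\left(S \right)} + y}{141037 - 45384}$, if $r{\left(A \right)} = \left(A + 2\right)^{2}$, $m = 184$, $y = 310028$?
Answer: $\frac{7889829}{2391325} \approx 3.2994$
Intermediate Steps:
$S = - \frac{383}{5}$ ($S = \frac{-199 - 184}{5} = \frac{1}{5} \left(-383\right) = - \frac{383}{5} \approx -76.6$)
$r{\left(A \right)} = \left(2 + A\right)^{2}$
$\frac{r{\left(S \right)} + y}{141037 - 45384} = \frac{\left(2 - \frac{383}{5}\right)^{2} + 310028}{141037 - 45384} = \frac{\left(- \frac{373}{5}\right)^{2} + 310028}{95653} = \left(\frac{139129}{25} + 310028\right) \frac{1}{95653} = \frac{7889829}{25} \cdot \frac{1}{95653} = \frac{7889829}{2391325}$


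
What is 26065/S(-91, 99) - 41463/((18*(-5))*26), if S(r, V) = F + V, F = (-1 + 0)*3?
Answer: 1804793/6240 ≈ 289.23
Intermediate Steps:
F = -3 (F = -1*3 = -3)
S(r, V) = -3 + V
26065/S(-91, 99) - 41463/((18*(-5))*26) = 26065/(-3 + 99) - 41463/((18*(-5))*26) = 26065/96 - 41463/((-90*26)) = 26065*(1/96) - 41463/(-2340) = 26065/96 - 41463*(-1/2340) = 26065/96 + 4607/260 = 1804793/6240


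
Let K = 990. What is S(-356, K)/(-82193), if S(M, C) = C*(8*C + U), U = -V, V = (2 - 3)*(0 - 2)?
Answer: -7838820/82193 ≈ -95.371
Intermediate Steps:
V = 2 (V = -1*(-2) = 2)
U = -2 (U = -1*2 = -2)
S(M, C) = C*(-2 + 8*C) (S(M, C) = C*(8*C - 2) = C*(-2 + 8*C))
S(-356, K)/(-82193) = (2*990*(-1 + 4*990))/(-82193) = (2*990*(-1 + 3960))*(-1/82193) = (2*990*3959)*(-1/82193) = 7838820*(-1/82193) = -7838820/82193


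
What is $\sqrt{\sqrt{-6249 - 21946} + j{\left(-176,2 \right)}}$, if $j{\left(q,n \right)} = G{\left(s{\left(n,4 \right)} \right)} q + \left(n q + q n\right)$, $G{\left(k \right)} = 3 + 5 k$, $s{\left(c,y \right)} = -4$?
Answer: $\sqrt{2288 + i \sqrt{28195}} \approx 47.865 + 1.754 i$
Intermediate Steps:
$j{\left(q,n \right)} = - 17 q + 2 n q$ ($j{\left(q,n \right)} = \left(3 + 5 \left(-4\right)\right) q + \left(n q + q n\right) = \left(3 - 20\right) q + \left(n q + n q\right) = - 17 q + 2 n q$)
$\sqrt{\sqrt{-6249 - 21946} + j{\left(-176,2 \right)}} = \sqrt{\sqrt{-6249 - 21946} - 176 \left(-17 + 2 \cdot 2\right)} = \sqrt{\sqrt{-28195} - 176 \left(-17 + 4\right)} = \sqrt{i \sqrt{28195} - -2288} = \sqrt{i \sqrt{28195} + 2288} = \sqrt{2288 + i \sqrt{28195}}$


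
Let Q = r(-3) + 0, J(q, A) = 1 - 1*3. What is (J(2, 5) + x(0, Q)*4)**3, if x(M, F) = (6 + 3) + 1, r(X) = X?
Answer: 54872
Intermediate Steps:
J(q, A) = -2 (J(q, A) = 1 - 3 = -2)
Q = -3 (Q = -3 + 0 = -3)
x(M, F) = 10 (x(M, F) = 9 + 1 = 10)
(J(2, 5) + x(0, Q)*4)**3 = (-2 + 10*4)**3 = (-2 + 40)**3 = 38**3 = 54872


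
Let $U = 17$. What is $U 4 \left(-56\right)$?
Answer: $-3808$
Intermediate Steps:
$U 4 \left(-56\right) = 17 \cdot 4 \left(-56\right) = 68 \left(-56\right) = -3808$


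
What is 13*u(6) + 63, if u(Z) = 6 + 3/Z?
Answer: 295/2 ≈ 147.50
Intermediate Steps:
13*u(6) + 63 = 13*(6 + 3/6) + 63 = 13*(6 + 3*(⅙)) + 63 = 13*(6 + ½) + 63 = 13*(13/2) + 63 = 169/2 + 63 = 295/2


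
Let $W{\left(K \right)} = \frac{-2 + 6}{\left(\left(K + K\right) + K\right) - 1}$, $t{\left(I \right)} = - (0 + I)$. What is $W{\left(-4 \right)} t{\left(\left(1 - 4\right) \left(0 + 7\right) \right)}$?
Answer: $- \frac{84}{13} \approx -6.4615$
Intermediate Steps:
$t{\left(I \right)} = - I$
$W{\left(K \right)} = \frac{4}{-1 + 3 K}$ ($W{\left(K \right)} = \frac{4}{\left(2 K + K\right) - 1} = \frac{4}{3 K - 1} = \frac{4}{-1 + 3 K}$)
$W{\left(-4 \right)} t{\left(\left(1 - 4\right) \left(0 + 7\right) \right)} = \frac{4}{-1 + 3 \left(-4\right)} \left(- \left(1 - 4\right) \left(0 + 7\right)\right) = \frac{4}{-1 - 12} \left(- \left(-3\right) 7\right) = \frac{4}{-13} \left(\left(-1\right) \left(-21\right)\right) = 4 \left(- \frac{1}{13}\right) 21 = \left(- \frac{4}{13}\right) 21 = - \frac{84}{13}$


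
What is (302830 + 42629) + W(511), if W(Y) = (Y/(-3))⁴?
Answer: 68212158820/81 ≈ 8.4213e+8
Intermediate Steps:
W(Y) = Y⁴/81 (W(Y) = (Y*(-⅓))⁴ = (-Y/3)⁴ = Y⁴/81)
(302830 + 42629) + W(511) = (302830 + 42629) + (1/81)*511⁴ = 345459 + (1/81)*68184176641 = 345459 + 68184176641/81 = 68212158820/81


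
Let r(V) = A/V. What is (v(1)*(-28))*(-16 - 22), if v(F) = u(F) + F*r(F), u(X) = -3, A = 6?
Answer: 3192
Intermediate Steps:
r(V) = 6/V
v(F) = 3 (v(F) = -3 + F*(6/F) = -3 + 6 = 3)
(v(1)*(-28))*(-16 - 22) = (3*(-28))*(-16 - 22) = -84*(-38) = 3192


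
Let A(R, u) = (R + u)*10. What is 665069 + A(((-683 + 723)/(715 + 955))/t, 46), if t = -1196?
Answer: 33231859547/49933 ≈ 6.6553e+5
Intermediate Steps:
A(R, u) = 10*R + 10*u
665069 + A(((-683 + 723)/(715 + 955))/t, 46) = 665069 + (10*(((-683 + 723)/(715 + 955))/(-1196)) + 10*46) = 665069 + (10*((40/1670)*(-1/1196)) + 460) = 665069 + (10*((40*(1/1670))*(-1/1196)) + 460) = 665069 + (10*((4/167)*(-1/1196)) + 460) = 665069 + (10*(-1/49933) + 460) = 665069 + (-10/49933 + 460) = 665069 + 22969170/49933 = 33231859547/49933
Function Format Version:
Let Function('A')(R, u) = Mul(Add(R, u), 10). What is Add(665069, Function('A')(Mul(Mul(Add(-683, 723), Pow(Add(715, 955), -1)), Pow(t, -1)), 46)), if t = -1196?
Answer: Rational(33231859547, 49933) ≈ 6.6553e+5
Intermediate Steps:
Function('A')(R, u) = Add(Mul(10, R), Mul(10, u))
Add(665069, Function('A')(Mul(Mul(Add(-683, 723), Pow(Add(715, 955), -1)), Pow(t, -1)), 46)) = Add(665069, Add(Mul(10, Mul(Mul(Add(-683, 723), Pow(Add(715, 955), -1)), Pow(-1196, -1))), Mul(10, 46))) = Add(665069, Add(Mul(10, Mul(Mul(40, Pow(1670, -1)), Rational(-1, 1196))), 460)) = Add(665069, Add(Mul(10, Mul(Mul(40, Rational(1, 1670)), Rational(-1, 1196))), 460)) = Add(665069, Add(Mul(10, Mul(Rational(4, 167), Rational(-1, 1196))), 460)) = Add(665069, Add(Mul(10, Rational(-1, 49933)), 460)) = Add(665069, Add(Rational(-10, 49933), 460)) = Add(665069, Rational(22969170, 49933)) = Rational(33231859547, 49933)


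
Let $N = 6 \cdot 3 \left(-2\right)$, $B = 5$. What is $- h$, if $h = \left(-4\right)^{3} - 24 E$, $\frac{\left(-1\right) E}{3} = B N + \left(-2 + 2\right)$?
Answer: $13024$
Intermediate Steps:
$N = -36$ ($N = 18 \left(-2\right) = -36$)
$E = 540$ ($E = - 3 \left(5 \left(-36\right) + \left(-2 + 2\right)\right) = - 3 \left(-180 + 0\right) = \left(-3\right) \left(-180\right) = 540$)
$h = -13024$ ($h = \left(-4\right)^{3} - 12960 = -64 - 12960 = -13024$)
$- h = \left(-1\right) \left(-13024\right) = 13024$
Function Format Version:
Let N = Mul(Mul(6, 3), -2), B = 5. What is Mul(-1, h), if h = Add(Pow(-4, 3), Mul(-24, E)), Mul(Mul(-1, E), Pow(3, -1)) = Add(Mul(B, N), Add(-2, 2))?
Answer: 13024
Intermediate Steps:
N = -36 (N = Mul(18, -2) = -36)
E = 540 (E = Mul(-3, Add(Mul(5, -36), Add(-2, 2))) = Mul(-3, Add(-180, 0)) = Mul(-3, -180) = 540)
h = -13024 (h = Add(Pow(-4, 3), Mul(-24, 540)) = Add(-64, -12960) = -13024)
Mul(-1, h) = Mul(-1, -13024) = 13024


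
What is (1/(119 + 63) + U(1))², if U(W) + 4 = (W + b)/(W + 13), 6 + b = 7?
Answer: 491401/33124 ≈ 14.835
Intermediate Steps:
b = 1 (b = -6 + 7 = 1)
U(W) = -4 + (1 + W)/(13 + W) (U(W) = -4 + (W + 1)/(W + 13) = -4 + (1 + W)/(13 + W))
(1/(119 + 63) + U(1))² = (1/(119 + 63) + 3*(-17 - 1*1)/(13 + 1))² = (1/182 + 3*(-17 - 1)/14)² = (1/182 + 3*(1/14)*(-18))² = (1/182 - 27/7)² = (-701/182)² = 491401/33124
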